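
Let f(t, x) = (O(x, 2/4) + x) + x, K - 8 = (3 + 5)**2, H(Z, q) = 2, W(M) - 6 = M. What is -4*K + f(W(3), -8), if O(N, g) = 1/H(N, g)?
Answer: -607/2 ≈ -303.50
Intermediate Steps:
W(M) = 6 + M
O(N, g) = 1/2
K = 72 (K = 8 + (3 + 5)**2 = 8 + 8**2 = 8 + 64 = 72)
f(t, x) = 1/2 + 2*x (f(t, x) = (1/2 + x) + x = 1/2 + 2*x)
-4*K + f(W(3), -8) = -4*72 + (1/2 + 2*(-8)) = -288 + (1/2 - 16) = -288 - 31/2 = -607/2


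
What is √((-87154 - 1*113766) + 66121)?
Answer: 7*I*√2751 ≈ 367.15*I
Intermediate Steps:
√((-87154 - 1*113766) + 66121) = √((-87154 - 113766) + 66121) = √(-200920 + 66121) = √(-134799) = 7*I*√2751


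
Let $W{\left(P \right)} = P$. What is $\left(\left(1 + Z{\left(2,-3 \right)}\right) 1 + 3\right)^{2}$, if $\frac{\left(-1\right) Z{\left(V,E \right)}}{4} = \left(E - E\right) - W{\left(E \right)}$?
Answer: $64$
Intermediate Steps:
$Z{\left(V,E \right)} = 4 E$ ($Z{\left(V,E \right)} = - 4 \left(\left(E - E\right) - E\right) = - 4 \left(0 - E\right) = - 4 \left(- E\right) = 4 E$)
$\left(\left(1 + Z{\left(2,-3 \right)}\right) 1 + 3\right)^{2} = \left(\left(1 + 4 \left(-3\right)\right) 1 + 3\right)^{2} = \left(\left(1 - 12\right) 1 + 3\right)^{2} = \left(\left(-11\right) 1 + 3\right)^{2} = \left(-11 + 3\right)^{2} = \left(-8\right)^{2} = 64$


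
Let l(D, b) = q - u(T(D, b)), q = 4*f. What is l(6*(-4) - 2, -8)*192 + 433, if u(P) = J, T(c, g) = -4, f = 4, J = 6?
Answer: 2353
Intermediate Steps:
u(P) = 6
q = 16 (q = 4*4 = 16)
l(D, b) = 10 (l(D, b) = 16 - 1*6 = 16 - 6 = 10)
l(6*(-4) - 2, -8)*192 + 433 = 10*192 + 433 = 1920 + 433 = 2353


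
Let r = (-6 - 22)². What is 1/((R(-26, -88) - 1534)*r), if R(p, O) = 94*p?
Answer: -1/3118752 ≈ -3.2064e-7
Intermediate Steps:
r = 784 (r = (-28)² = 784)
1/((R(-26, -88) - 1534)*r) = 1/((94*(-26) - 1534)*784) = (1/784)/(-2444 - 1534) = (1/784)/(-3978) = -1/3978*1/784 = -1/3118752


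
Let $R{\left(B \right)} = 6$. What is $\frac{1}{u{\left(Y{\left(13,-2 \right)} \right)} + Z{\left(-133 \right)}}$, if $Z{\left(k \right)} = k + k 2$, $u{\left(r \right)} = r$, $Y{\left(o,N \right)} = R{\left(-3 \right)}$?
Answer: $- \frac{1}{393} \approx -0.0025445$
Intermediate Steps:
$Y{\left(o,N \right)} = 6$
$Z{\left(k \right)} = 3 k$ ($Z{\left(k \right)} = k + 2 k = 3 k$)
$\frac{1}{u{\left(Y{\left(13,-2 \right)} \right)} + Z{\left(-133 \right)}} = \frac{1}{6 + 3 \left(-133\right)} = \frac{1}{6 - 399} = \frac{1}{-393} = - \frac{1}{393}$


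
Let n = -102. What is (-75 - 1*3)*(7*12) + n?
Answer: -6654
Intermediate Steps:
(-75 - 1*3)*(7*12) + n = (-75 - 1*3)*(7*12) - 102 = (-75 - 3)*84 - 102 = -78*84 - 102 = -6552 - 102 = -6654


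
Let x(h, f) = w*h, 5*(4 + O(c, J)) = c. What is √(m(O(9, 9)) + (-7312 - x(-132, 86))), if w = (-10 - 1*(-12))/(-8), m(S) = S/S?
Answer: 12*I*√51 ≈ 85.697*I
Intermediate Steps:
O(c, J) = -4 + c/5
m(S) = 1
w = -¼ (w = (-10 + 12)*(-⅛) = 2*(-⅛) = -¼ ≈ -0.25000)
x(h, f) = -h/4
√(m(O(9, 9)) + (-7312 - x(-132, 86))) = √(1 + (-7312 - (-1)*(-132)/4)) = √(1 + (-7312 - 1*33)) = √(1 + (-7312 - 33)) = √(1 - 7345) = √(-7344) = 12*I*√51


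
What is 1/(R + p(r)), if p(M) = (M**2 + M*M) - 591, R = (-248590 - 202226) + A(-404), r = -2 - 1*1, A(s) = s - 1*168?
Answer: -1/451961 ≈ -2.2126e-6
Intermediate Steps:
A(s) = -168 + s (A(s) = s - 168 = -168 + s)
r = -3 (r = -2 - 1 = -3)
R = -451388 (R = (-248590 - 202226) + (-168 - 404) = -450816 - 572 = -451388)
p(M) = -591 + 2*M**2 (p(M) = (M**2 + M**2) - 591 = 2*M**2 - 591 = -591 + 2*M**2)
1/(R + p(r)) = 1/(-451388 + (-591 + 2*(-3)**2)) = 1/(-451388 + (-591 + 2*9)) = 1/(-451388 + (-591 + 18)) = 1/(-451388 - 573) = 1/(-451961) = -1/451961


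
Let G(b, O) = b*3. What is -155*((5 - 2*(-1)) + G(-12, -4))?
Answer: 4495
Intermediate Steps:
G(b, O) = 3*b
-155*((5 - 2*(-1)) + G(-12, -4)) = -155*((5 - 2*(-1)) + 3*(-12)) = -155*((5 + 2) - 36) = -155*(7 - 36) = -155*(-29) = 4495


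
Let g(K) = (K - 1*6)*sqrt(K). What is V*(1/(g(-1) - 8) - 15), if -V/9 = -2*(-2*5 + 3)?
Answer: 214578/113 - 882*I/113 ≈ 1898.9 - 7.8053*I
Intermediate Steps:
V = -126 (V = -(-18)*(-2*5 + 3) = -(-18)*(-10 + 3) = -(-18)*(-7) = -9*14 = -126)
g(K) = sqrt(K)*(-6 + K) (g(K) = (K - 6)*sqrt(K) = (-6 + K)*sqrt(K) = sqrt(K)*(-6 + K))
V*(1/(g(-1) - 8) - 15) = -126*(1/(sqrt(-1)*(-6 - 1) - 8) - 15) = -126*(1/(I*(-7) - 8) - 15) = -126*(1/(-7*I - 8) - 15) = -126*(1/(-8 - 7*I) - 15) = -126*((-8 + 7*I)/113 - 15) = -126*(-15 + (-8 + 7*I)/113) = 1890 - 126*(-8 + 7*I)/113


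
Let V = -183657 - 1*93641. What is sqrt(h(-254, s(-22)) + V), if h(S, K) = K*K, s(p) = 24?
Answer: I*sqrt(276722) ≈ 526.04*I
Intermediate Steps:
V = -277298 (V = -183657 - 93641 = -277298)
h(S, K) = K**2
sqrt(h(-254, s(-22)) + V) = sqrt(24**2 - 277298) = sqrt(576 - 277298) = sqrt(-276722) = I*sqrt(276722)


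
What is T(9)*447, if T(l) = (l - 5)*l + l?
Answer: 20115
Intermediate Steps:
T(l) = l + l*(-5 + l) (T(l) = (-5 + l)*l + l = l*(-5 + l) + l = l + l*(-5 + l))
T(9)*447 = (9*(-4 + 9))*447 = (9*5)*447 = 45*447 = 20115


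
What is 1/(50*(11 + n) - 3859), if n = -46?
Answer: -1/5609 ≈ -0.00017828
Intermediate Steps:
1/(50*(11 + n) - 3859) = 1/(50*(11 - 46) - 3859) = 1/(50*(-35) - 3859) = 1/(-1750 - 3859) = 1/(-5609) = -1/5609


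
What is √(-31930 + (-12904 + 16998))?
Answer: 2*I*√6959 ≈ 166.84*I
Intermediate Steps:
√(-31930 + (-12904 + 16998)) = √(-31930 + 4094) = √(-27836) = 2*I*√6959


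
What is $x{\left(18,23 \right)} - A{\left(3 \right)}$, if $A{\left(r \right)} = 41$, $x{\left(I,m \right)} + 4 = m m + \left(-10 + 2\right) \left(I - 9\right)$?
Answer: $412$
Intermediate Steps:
$x{\left(I,m \right)} = 68 + m^{2} - 8 I$ ($x{\left(I,m \right)} = -4 + \left(m m + \left(-10 + 2\right) \left(I - 9\right)\right) = -4 + \left(m^{2} - 8 \left(-9 + I\right)\right) = -4 - \left(-72 - m^{2} + 8 I\right) = -4 + \left(72 + m^{2} - 8 I\right) = 68 + m^{2} - 8 I$)
$x{\left(18,23 \right)} - A{\left(3 \right)} = \left(68 + 23^{2} - 144\right) - 41 = \left(68 + 529 - 144\right) - 41 = 453 - 41 = 412$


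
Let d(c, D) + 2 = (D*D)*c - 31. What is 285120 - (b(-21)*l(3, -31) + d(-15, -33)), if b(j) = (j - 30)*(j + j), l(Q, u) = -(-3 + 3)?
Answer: 301488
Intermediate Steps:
l(Q, u) = 0 (l(Q, u) = -1*0 = 0)
b(j) = 2*j*(-30 + j) (b(j) = (-30 + j)*(2*j) = 2*j*(-30 + j))
d(c, D) = -33 + c*D² (d(c, D) = -2 + ((D*D)*c - 31) = -2 + (D²*c - 31) = -2 + (c*D² - 31) = -2 + (-31 + c*D²) = -33 + c*D²)
285120 - (b(-21)*l(3, -31) + d(-15, -33)) = 285120 - ((2*(-21)*(-30 - 21))*0 + (-33 - 15*(-33)²)) = 285120 - ((2*(-21)*(-51))*0 + (-33 - 15*1089)) = 285120 - (2142*0 + (-33 - 16335)) = 285120 - (0 - 16368) = 285120 - 1*(-16368) = 285120 + 16368 = 301488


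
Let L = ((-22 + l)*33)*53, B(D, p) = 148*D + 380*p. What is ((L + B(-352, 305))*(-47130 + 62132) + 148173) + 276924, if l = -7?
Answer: 196696263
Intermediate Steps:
L = -50721 (L = ((-22 - 7)*33)*53 = -29*33*53 = -957*53 = -50721)
((L + B(-352, 305))*(-47130 + 62132) + 148173) + 276924 = ((-50721 + (148*(-352) + 380*305))*(-47130 + 62132) + 148173) + 276924 = ((-50721 + (-52096 + 115900))*15002 + 148173) + 276924 = ((-50721 + 63804)*15002 + 148173) + 276924 = (13083*15002 + 148173) + 276924 = (196271166 + 148173) + 276924 = 196419339 + 276924 = 196696263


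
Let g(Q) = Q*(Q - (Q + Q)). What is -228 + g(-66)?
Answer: -4584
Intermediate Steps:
g(Q) = -Q**2 (g(Q) = Q*(Q - 2*Q) = Q*(-Q) = -Q**2)
-228 + g(-66) = -228 - 1*(-66)**2 = -228 - 1*4356 = -228 - 4356 = -4584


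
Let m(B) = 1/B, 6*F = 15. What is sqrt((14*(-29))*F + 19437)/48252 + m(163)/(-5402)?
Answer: -1/880526 + sqrt(18422)/48252 ≈ 0.0028118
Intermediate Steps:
F = 5/2 (F = (1/6)*15 = 5/2 ≈ 2.5000)
sqrt((14*(-29))*F + 19437)/48252 + m(163)/(-5402) = sqrt((14*(-29))*(5/2) + 19437)/48252 + 1/(163*(-5402)) = sqrt(-406*5/2 + 19437)*(1/48252) + (1/163)*(-1/5402) = sqrt(-1015 + 19437)*(1/48252) - 1/880526 = sqrt(18422)*(1/48252) - 1/880526 = sqrt(18422)/48252 - 1/880526 = -1/880526 + sqrt(18422)/48252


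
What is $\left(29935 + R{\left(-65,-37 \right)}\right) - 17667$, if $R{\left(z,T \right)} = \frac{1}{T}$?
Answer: $\frac{453915}{37} \approx 12268.0$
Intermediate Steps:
$\left(29935 + R{\left(-65,-37 \right)}\right) - 17667 = \left(29935 + \frac{1}{-37}\right) - 17667 = \left(29935 - \frac{1}{37}\right) - 17667 = \frac{1107594}{37} - 17667 = \frac{453915}{37}$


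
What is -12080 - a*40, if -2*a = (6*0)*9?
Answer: -12080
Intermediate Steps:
a = 0 (a = -6*0*9/2 = -0*9 = -1/2*0 = 0)
-12080 - a*40 = -12080 - 0*40 = -12080 - 1*0 = -12080 + 0 = -12080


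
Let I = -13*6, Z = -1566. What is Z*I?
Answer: 122148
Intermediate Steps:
I = -78
Z*I = -1566*(-78) = 122148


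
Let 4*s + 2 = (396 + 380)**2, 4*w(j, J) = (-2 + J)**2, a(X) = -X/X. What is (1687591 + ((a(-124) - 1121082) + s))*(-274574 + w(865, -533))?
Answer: -1164593457313/8 ≈ -1.4557e+11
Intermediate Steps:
a(X) = -1 (a(X) = -1*1 = -1)
w(j, J) = (-2 + J)**2/4
s = 301087/2 (s = -1/2 + (396 + 380)**2/4 = -1/2 + (1/4)*776**2 = -1/2 + (1/4)*602176 = -1/2 + 150544 = 301087/2 ≈ 1.5054e+5)
(1687591 + ((a(-124) - 1121082) + s))*(-274574 + w(865, -533)) = (1687591 + ((-1 - 1121082) + 301087/2))*(-274574 + (-2 - 533)**2/4) = (1687591 + (-1121083 + 301087/2))*(-274574 + (1/4)*(-535)**2) = (1687591 - 1941079/2)*(-274574 + (1/4)*286225) = 1434103*(-274574 + 286225/4)/2 = (1434103/2)*(-812071/4) = -1164593457313/8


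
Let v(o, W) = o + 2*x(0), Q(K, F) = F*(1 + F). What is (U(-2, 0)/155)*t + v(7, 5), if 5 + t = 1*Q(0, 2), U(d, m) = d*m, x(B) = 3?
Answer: 13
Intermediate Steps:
t = 1 (t = -5 + 1*(2*(1 + 2)) = -5 + 1*(2*3) = -5 + 1*6 = -5 + 6 = 1)
v(o, W) = 6 + o (v(o, W) = o + 2*3 = o + 6 = 6 + o)
(U(-2, 0)/155)*t + v(7, 5) = (-2*0/155)*1 + (6 + 7) = (0*(1/155))*1 + 13 = 0*1 + 13 = 0 + 13 = 13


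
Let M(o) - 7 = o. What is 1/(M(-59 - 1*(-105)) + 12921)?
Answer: 1/12974 ≈ 7.7077e-5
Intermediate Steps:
M(o) = 7 + o
1/(M(-59 - 1*(-105)) + 12921) = 1/((7 + (-59 - 1*(-105))) + 12921) = 1/((7 + (-59 + 105)) + 12921) = 1/((7 + 46) + 12921) = 1/(53 + 12921) = 1/12974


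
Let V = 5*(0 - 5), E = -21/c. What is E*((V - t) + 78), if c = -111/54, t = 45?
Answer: 3024/37 ≈ 81.730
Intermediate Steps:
c = -37/18 (c = -111*1/54 = -37/18 ≈ -2.0556)
E = 378/37 (E = -21/(-37/18) = -21*(-18/37) = 378/37 ≈ 10.216)
V = -25 (V = 5*(-5) = -25)
E*((V - t) + 78) = 378*((-25 - 1*45) + 78)/37 = 378*((-25 - 45) + 78)/37 = 378*(-70 + 78)/37 = (378/37)*8 = 3024/37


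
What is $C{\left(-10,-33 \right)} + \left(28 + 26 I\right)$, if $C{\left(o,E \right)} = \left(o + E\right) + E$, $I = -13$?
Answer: $-386$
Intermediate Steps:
$C{\left(o,E \right)} = o + 2 E$ ($C{\left(o,E \right)} = \left(E + o\right) + E = o + 2 E$)
$C{\left(-10,-33 \right)} + \left(28 + 26 I\right) = \left(-10 + 2 \left(-33\right)\right) + \left(28 + 26 \left(-13\right)\right) = \left(-10 - 66\right) + \left(28 - 338\right) = -76 - 310 = -386$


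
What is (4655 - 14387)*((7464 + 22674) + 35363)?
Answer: -637455732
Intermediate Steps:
(4655 - 14387)*((7464 + 22674) + 35363) = -9732*(30138 + 35363) = -9732*65501 = -637455732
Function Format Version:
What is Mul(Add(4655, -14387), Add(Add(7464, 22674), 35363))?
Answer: -637455732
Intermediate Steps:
Mul(Add(4655, -14387), Add(Add(7464, 22674), 35363)) = Mul(-9732, Add(30138, 35363)) = Mul(-9732, 65501) = -637455732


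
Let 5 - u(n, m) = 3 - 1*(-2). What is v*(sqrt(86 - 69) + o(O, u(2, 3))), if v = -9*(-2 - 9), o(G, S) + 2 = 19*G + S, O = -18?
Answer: -34056 + 99*sqrt(17) ≈ -33648.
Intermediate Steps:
u(n, m) = 0 (u(n, m) = 5 - (3 - 1*(-2)) = 5 - (3 + 2) = 5 - 1*5 = 5 - 5 = 0)
o(G, S) = -2 + S + 19*G (o(G, S) = -2 + (19*G + S) = -2 + (S + 19*G) = -2 + S + 19*G)
v = 99 (v = -9*(-11) = 99)
v*(sqrt(86 - 69) + o(O, u(2, 3))) = 99*(sqrt(86 - 69) + (-2 + 0 + 19*(-18))) = 99*(sqrt(17) + (-2 + 0 - 342)) = 99*(sqrt(17) - 344) = 99*(-344 + sqrt(17)) = -34056 + 99*sqrt(17)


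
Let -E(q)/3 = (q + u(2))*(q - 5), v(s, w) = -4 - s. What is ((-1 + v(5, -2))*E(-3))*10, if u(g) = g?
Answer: 2400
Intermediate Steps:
E(q) = -3*(-5 + q)*(2 + q) (E(q) = -3*(q + 2)*(q - 5) = -3*(2 + q)*(-5 + q) = -3*(-5 + q)*(2 + q))
((-1 + v(5, -2))*E(-3))*10 = ((-1 + (-4 - 1*5))*(30 - 3*(-3)² + 9*(-3)))*10 = ((-1 + (-4 - 5))*(30 - 3*9 - 27))*10 = ((-1 - 9)*(30 - 27 - 27))*10 = -10*(-24)*10 = 240*10 = 2400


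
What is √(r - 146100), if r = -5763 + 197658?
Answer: √45795 ≈ 214.00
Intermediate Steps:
r = 191895
√(r - 146100) = √(191895 - 146100) = √45795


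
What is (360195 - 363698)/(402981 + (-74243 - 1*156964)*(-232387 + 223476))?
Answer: -3503/2060688558 ≈ -1.6999e-6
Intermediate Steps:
(360195 - 363698)/(402981 + (-74243 - 1*156964)*(-232387 + 223476)) = -3503/(402981 + (-74243 - 156964)*(-8911)) = -3503/(402981 - 231207*(-8911)) = -3503/(402981 + 2060285577) = -3503/2060688558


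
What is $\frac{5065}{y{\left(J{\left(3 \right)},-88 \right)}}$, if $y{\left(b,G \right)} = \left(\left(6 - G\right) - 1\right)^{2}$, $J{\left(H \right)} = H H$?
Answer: $\frac{5065}{8649} \approx 0.58562$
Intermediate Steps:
$J{\left(H \right)} = H^{2}$
$y{\left(b,G \right)} = \left(5 - G\right)^{2}$
$\frac{5065}{y{\left(J{\left(3 \right)},-88 \right)}} = \frac{5065}{\left(-5 - 88\right)^{2}} = \frac{5065}{\left(-93\right)^{2}} = \frac{5065}{8649}$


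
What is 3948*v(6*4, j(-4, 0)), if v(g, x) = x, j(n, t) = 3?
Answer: 11844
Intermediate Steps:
3948*v(6*4, j(-4, 0)) = 3948*3 = 11844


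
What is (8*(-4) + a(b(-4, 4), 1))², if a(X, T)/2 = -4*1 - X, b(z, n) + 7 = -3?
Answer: 400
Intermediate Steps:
b(z, n) = -10 (b(z, n) = -7 - 3 = -10)
a(X, T) = -8 - 2*X (a(X, T) = 2*(-4*1 - X) = 2*(-4 - X) = -8 - 2*X)
(8*(-4) + a(b(-4, 4), 1))² = (8*(-4) + (-8 - 2*(-10)))² = (-32 + (-8 + 20))² = (-32 + 12)² = (-20)² = 400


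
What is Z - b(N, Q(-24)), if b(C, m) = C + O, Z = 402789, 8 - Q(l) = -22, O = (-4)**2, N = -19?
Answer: 402792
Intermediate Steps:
O = 16
Q(l) = 30 (Q(l) = 8 - 1*(-22) = 8 + 22 = 30)
b(C, m) = 16 + C (b(C, m) = C + 16 = 16 + C)
Z - b(N, Q(-24)) = 402789 - (16 - 19) = 402789 - 1*(-3) = 402789 + 3 = 402792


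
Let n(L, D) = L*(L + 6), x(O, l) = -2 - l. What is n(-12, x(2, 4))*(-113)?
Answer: -8136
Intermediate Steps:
n(L, D) = L*(6 + L)
n(-12, x(2, 4))*(-113) = -12*(6 - 12)*(-113) = -12*(-6)*(-113) = 72*(-113) = -8136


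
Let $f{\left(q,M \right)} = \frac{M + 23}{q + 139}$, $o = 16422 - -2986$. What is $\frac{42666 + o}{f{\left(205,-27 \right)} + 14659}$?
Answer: $\frac{5338364}{1260673} \approx 4.2345$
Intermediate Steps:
$o = 19408$ ($o = 16422 + 2986 = 19408$)
$f{\left(q,M \right)} = \frac{23 + M}{139 + q}$
$\frac{42666 + o}{f{\left(205,-27 \right)} + 14659} = \frac{42666 + 19408}{\frac{23 - 27}{139 + 205} + 14659} = \frac{62074}{\frac{1}{344} \left(-4\right) + 14659} = \frac{62074}{- \frac{1}{86} + 14659} = \frac{62074}{\frac{1260673}{86}} = 62074 \cdot \frac{86}{1260673} = \frac{5338364}{1260673}$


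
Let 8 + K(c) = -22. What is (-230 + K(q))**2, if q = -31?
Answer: 67600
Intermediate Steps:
K(c) = -30 (K(c) = -8 - 22 = -30)
(-230 + K(q))**2 = (-230 - 30)**2 = (-260)**2 = 67600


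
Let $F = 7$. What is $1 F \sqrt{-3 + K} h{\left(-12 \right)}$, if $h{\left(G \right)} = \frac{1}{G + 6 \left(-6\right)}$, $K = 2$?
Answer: $- \frac{7 i}{48} \approx - 0.14583 i$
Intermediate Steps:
$h{\left(G \right)} = \frac{1}{-36 + G}$ ($h{\left(G \right)} = \frac{1}{G - 36} = \frac{1}{-36 + G}$)
$1 F \sqrt{-3 + K} h{\left(-12 \right)} = \frac{1 \cdot 7 \sqrt{-3 + 2}}{-36 - 12} = \frac{7 \sqrt{-1}}{-48} = 7 i \left(- \frac{1}{48}\right) = - \frac{7 i}{48}$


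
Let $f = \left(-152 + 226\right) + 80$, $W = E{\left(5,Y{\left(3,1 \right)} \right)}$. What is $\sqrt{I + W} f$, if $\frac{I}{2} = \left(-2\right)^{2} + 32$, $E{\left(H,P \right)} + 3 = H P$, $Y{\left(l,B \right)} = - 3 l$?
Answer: $308 \sqrt{6} \approx 754.44$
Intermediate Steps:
$E{\left(H,P \right)} = -3 + H P$
$W = -48$ ($W = -3 + 5 \left(\left(-3\right) 3\right) = -3 + 5 \left(-9\right) = -3 - 45 = -48$)
$I = 72$ ($I = 2 \left(\left(-2\right)^{2} + 32\right) = 2 \left(4 + 32\right) = 2 \cdot 36 = 72$)
$f = 154$ ($f = 74 + 80 = 154$)
$\sqrt{I + W} f = \sqrt{72 - 48} \cdot 154 = \sqrt{24} \cdot 154 = 2 \sqrt{6} \cdot 154 = 308 \sqrt{6}$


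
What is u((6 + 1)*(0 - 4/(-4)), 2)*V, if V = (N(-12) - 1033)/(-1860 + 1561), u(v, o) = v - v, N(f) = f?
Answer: 0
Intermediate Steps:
u(v, o) = 0
V = 1045/299 (V = (-12 - 1033)/(-1860 + 1561) = -1045/(-299) = -1045*(-1/299) = 1045/299 ≈ 3.4950)
u((6 + 1)*(0 - 4/(-4)), 2)*V = 0*(1045/299) = 0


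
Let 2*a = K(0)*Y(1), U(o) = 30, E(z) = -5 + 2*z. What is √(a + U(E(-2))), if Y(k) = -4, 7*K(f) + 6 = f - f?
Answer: √1554/7 ≈ 5.6315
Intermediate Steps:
K(f) = -6/7 (K(f) = -6/7 + (f - f)/7 = -6/7 + (⅐)*0 = -6/7 + 0 = -6/7)
a = 12/7 (a = (-6/7*(-4))/2 = (½)*(24/7) = 12/7 ≈ 1.7143)
√(a + U(E(-2))) = √(12/7 + 30) = √(222/7) = √1554/7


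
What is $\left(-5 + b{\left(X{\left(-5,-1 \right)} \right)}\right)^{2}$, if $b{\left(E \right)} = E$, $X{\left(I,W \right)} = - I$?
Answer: $0$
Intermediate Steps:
$\left(-5 + b{\left(X{\left(-5,-1 \right)} \right)}\right)^{2} = \left(-5 - -5\right)^{2} = \left(-5 + 5\right)^{2} = 0^{2} = 0$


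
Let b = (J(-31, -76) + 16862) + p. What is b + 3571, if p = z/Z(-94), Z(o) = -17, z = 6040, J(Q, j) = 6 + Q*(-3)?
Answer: 343004/17 ≈ 20177.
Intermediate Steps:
J(Q, j) = 6 - 3*Q
p = -6040/17 (p = 6040/(-17) = 6040*(-1/17) = -6040/17 ≈ -355.29)
b = 282297/17 (b = ((6 - 3*(-31)) + 16862) - 6040/17 = ((6 + 93) + 16862) - 6040/17 = (99 + 16862) - 6040/17 = 16961 - 6040/17 = 282297/17 ≈ 16606.)
b + 3571 = 282297/17 + 3571 = 343004/17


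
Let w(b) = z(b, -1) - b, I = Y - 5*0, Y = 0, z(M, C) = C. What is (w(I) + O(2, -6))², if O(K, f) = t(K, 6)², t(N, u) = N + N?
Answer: 225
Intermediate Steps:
t(N, u) = 2*N
O(K, f) = 4*K² (O(K, f) = (2*K)² = 4*K²)
I = 0 (I = 0 - 5*0 = 0 + 0 = 0)
w(b) = -1 - b
(w(I) + O(2, -6))² = ((-1 - 1*0) + 4*2²)² = ((-1 + 0) + 4*4)² = (-1 + 16)² = 15² = 225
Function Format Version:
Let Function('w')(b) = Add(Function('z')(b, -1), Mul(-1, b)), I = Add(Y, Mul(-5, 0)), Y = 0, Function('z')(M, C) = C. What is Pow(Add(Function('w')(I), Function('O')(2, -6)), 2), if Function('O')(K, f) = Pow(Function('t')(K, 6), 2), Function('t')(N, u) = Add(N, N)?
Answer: 225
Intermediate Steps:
Function('t')(N, u) = Mul(2, N)
Function('O')(K, f) = Mul(4, Pow(K, 2)) (Function('O')(K, f) = Pow(Mul(2, K), 2) = Mul(4, Pow(K, 2)))
I = 0 (I = Add(0, Mul(-5, 0)) = Add(0, 0) = 0)
Function('w')(b) = Add(-1, Mul(-1, b))
Pow(Add(Function('w')(I), Function('O')(2, -6)), 2) = Pow(Add(Add(-1, Mul(-1, 0)), Mul(4, Pow(2, 2))), 2) = Pow(Add(Add(-1, 0), Mul(4, 4)), 2) = Pow(Add(-1, 16), 2) = Pow(15, 2) = 225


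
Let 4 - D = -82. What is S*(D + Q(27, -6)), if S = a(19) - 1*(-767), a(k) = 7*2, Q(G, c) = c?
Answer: 62480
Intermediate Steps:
D = 86 (D = 4 - 1*(-82) = 4 + 82 = 86)
a(k) = 14
S = 781 (S = 14 - 1*(-767) = 14 + 767 = 781)
S*(D + Q(27, -6)) = 781*(86 - 6) = 781*80 = 62480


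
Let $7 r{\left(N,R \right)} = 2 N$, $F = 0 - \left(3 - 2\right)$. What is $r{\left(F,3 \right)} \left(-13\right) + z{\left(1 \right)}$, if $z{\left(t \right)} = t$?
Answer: $\frac{33}{7} \approx 4.7143$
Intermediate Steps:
$F = -1$ ($F = 0 - 1 = -1$)
$r{\left(N,R \right)} = \frac{2 N}{7}$
$r{\left(F,3 \right)} \left(-13\right) + z{\left(1 \right)} = \frac{2}{7} \left(-1\right) \left(-13\right) + 1 = \left(- \frac{2}{7}\right) \left(-13\right) + 1 = \frac{26}{7} + 1 = \frac{33}{7}$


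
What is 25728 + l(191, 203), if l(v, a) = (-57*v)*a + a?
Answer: -2184130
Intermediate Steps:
l(v, a) = a - 57*a*v (l(v, a) = -57*a*v + a = a - 57*a*v)
25728 + l(191, 203) = 25728 + 203*(1 - 57*191) = 25728 + 203*(1 - 10887) = 25728 + 203*(-10886) = 25728 - 2209858 = -2184130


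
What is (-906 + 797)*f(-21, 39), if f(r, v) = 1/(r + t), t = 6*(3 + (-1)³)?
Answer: 109/9 ≈ 12.111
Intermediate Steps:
t = 12 (t = 6*(3 - 1) = 6*2 = 12)
f(r, v) = 1/(12 + r) (f(r, v) = 1/(r + 12) = 1/(12 + r))
(-906 + 797)*f(-21, 39) = (-906 + 797)/(12 - 21) = -109/(-9) = -109*(-⅑) = 109/9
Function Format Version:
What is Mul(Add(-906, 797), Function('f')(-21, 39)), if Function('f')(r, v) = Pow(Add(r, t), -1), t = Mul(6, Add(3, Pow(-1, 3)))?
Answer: Rational(109, 9) ≈ 12.111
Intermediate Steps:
t = 12 (t = Mul(6, Add(3, -1)) = Mul(6, 2) = 12)
Function('f')(r, v) = Pow(Add(12, r), -1) (Function('f')(r, v) = Pow(Add(r, 12), -1) = Pow(Add(12, r), -1))
Mul(Add(-906, 797), Function('f')(-21, 39)) = Mul(Add(-906, 797), Pow(Add(12, -21), -1)) = Mul(-109, Pow(-9, -1)) = Mul(-109, Rational(-1, 9)) = Rational(109, 9)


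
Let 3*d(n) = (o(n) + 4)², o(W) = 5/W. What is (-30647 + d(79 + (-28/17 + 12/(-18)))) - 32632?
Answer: -2903478976676/45887763 ≈ -63274.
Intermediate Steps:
d(n) = (4 + 5/n)²/3 (d(n) = (5/n + 4)²/3 = (4 + 5/n)²/3)
(-30647 + d(79 + (-28/17 + 12/(-18)))) - 32632 = (-30647 + (5 + 4*(79 + (-28/17 + 12/(-18))))²/(3*(79 + (-28/17 + 12/(-18)))²)) - 32632 = (-30647 + (5 + 4*(79 + (-28*1/17 + 12*(-1/18))))²/(3*(79 + (-28*1/17 + 12*(-1/18)))²)) - 32632 = (-30647 + (5 + 4*(79 + (-28/17 - ⅔)))²/(3*(79 + (-28/17 - ⅔))²)) - 32632 = (-30647 + (5 + 4*(79 - 118/51))²/(3*(79 - 118/51)²)) - 32632 = (-30647 + (5 + 4*(3911/51))²/(3*(3911/51)²)) - 32632 = (-30647 + (⅓)*(2601/15295921)*(5 + 15644/51)²) - 32632 = (-30647 + (⅓)*(2601/15295921)*(15899/51)²) - 32632 = (-30647 + (⅓)*(2601/15295921)*(252778201/2601)) - 32632 = (-30647 + 252778201/45887763) - 32632 = -1406069494460/45887763 - 32632 = -2903478976676/45887763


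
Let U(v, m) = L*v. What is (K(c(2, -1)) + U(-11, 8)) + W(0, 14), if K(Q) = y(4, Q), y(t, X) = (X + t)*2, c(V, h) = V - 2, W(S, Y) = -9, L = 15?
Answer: -166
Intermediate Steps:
c(V, h) = -2 + V
U(v, m) = 15*v
y(t, X) = 2*X + 2*t
K(Q) = 8 + 2*Q (K(Q) = 2*Q + 2*4 = 2*Q + 8 = 8 + 2*Q)
(K(c(2, -1)) + U(-11, 8)) + W(0, 14) = ((8 + 2*(-2 + 2)) + 15*(-11)) - 9 = ((8 + 2*0) - 165) - 9 = ((8 + 0) - 165) - 9 = (8 - 165) - 9 = -157 - 9 = -166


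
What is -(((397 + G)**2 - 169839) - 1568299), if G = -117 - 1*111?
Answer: 1709577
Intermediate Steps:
G = -228 (G = -117 - 111 = -228)
-(((397 + G)**2 - 169839) - 1568299) = -(((397 - 228)**2 - 169839) - 1568299) = -((169**2 - 169839) - 1568299) = -((28561 - 169839) - 1568299) = -(-141278 - 1568299) = -1*(-1709577) = 1709577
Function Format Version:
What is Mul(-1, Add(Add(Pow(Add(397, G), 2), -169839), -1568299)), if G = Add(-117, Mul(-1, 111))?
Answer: 1709577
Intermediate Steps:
G = -228 (G = Add(-117, -111) = -228)
Mul(-1, Add(Add(Pow(Add(397, G), 2), -169839), -1568299)) = Mul(-1, Add(Add(Pow(Add(397, -228), 2), -169839), -1568299)) = Mul(-1, Add(Add(Pow(169, 2), -169839), -1568299)) = Mul(-1, Add(Add(28561, -169839), -1568299)) = Mul(-1, Add(-141278, -1568299)) = Mul(-1, -1709577) = 1709577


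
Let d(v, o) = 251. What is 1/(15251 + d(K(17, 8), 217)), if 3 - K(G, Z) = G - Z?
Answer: 1/15502 ≈ 6.4508e-5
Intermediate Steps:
K(G, Z) = 3 + Z - G (K(G, Z) = 3 - (G - Z) = 3 + (Z - G) = 3 + Z - G)
1/(15251 + d(K(17, 8), 217)) = 1/(15251 + 251) = 1/15502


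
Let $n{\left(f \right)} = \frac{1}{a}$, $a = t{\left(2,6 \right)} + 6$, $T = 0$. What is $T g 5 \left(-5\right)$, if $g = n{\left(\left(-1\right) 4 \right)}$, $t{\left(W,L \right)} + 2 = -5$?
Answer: $0$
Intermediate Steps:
$t{\left(W,L \right)} = -7$ ($t{\left(W,L \right)} = -2 - 5 = -7$)
$a = -1$ ($a = -7 + 6 = -1$)
$n{\left(f \right)} = -1$ ($n{\left(f \right)} = \frac{1}{-1} = -1$)
$g = -1$
$T g 5 \left(-5\right) = 0 \left(\left(-1\right) 5\right) \left(-5\right) = 0 \left(-5\right) \left(-5\right) = 0 \left(-5\right) = 0$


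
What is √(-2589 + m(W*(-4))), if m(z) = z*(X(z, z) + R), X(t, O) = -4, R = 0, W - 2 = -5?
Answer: 3*I*√293 ≈ 51.352*I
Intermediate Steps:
W = -3 (W = 2 - 5 = -3)
m(z) = -4*z (m(z) = z*(-4 + 0) = z*(-4) = -4*z)
√(-2589 + m(W*(-4))) = √(-2589 - (-12)*(-4)) = √(-2589 - 4*12) = √(-2589 - 48) = √(-2637) = 3*I*√293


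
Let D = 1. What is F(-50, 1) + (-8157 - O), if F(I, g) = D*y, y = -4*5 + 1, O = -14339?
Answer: 6163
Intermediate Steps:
y = -19 (y = -20 + 1 = -19)
F(I, g) = -19 (F(I, g) = 1*(-19) = -19)
F(-50, 1) + (-8157 - O) = -19 + (-8157 - 1*(-14339)) = -19 + (-8157 + 14339) = -19 + 6182 = 6163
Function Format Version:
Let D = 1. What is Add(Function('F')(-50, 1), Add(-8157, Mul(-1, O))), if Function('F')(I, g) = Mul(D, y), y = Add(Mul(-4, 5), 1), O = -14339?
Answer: 6163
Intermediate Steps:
y = -19 (y = Add(-20, 1) = -19)
Function('F')(I, g) = -19 (Function('F')(I, g) = Mul(1, -19) = -19)
Add(Function('F')(-50, 1), Add(-8157, Mul(-1, O))) = Add(-19, Add(-8157, Mul(-1, -14339))) = Add(-19, Add(-8157, 14339)) = Add(-19, 6182) = 6163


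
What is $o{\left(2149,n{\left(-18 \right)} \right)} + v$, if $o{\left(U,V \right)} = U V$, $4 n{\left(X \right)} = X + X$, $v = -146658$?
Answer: $-165999$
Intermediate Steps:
$n{\left(X \right)} = \frac{X}{2}$ ($n{\left(X \right)} = \frac{X + X}{4} = \frac{2 X}{4} = \frac{X}{2}$)
$o{\left(2149,n{\left(-18 \right)} \right)} + v = 2149 \cdot \frac{1}{2} \left(-18\right) - 146658 = 2149 \left(-9\right) - 146658 = -19341 - 146658 = -165999$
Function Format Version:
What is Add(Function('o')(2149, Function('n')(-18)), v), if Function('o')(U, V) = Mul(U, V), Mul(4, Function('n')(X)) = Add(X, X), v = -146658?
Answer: -165999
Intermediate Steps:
Function('n')(X) = Mul(Rational(1, 2), X) (Function('n')(X) = Mul(Rational(1, 4), Add(X, X)) = Mul(Rational(1, 4), Mul(2, X)) = Mul(Rational(1, 2), X))
Add(Function('o')(2149, Function('n')(-18)), v) = Add(Mul(2149, Mul(Rational(1, 2), -18)), -146658) = Add(Mul(2149, -9), -146658) = Add(-19341, -146658) = -165999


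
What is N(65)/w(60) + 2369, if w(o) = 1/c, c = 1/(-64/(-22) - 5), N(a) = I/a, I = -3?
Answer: 3541688/1495 ≈ 2369.0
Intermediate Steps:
N(a) = -3/a
c = -11/23 (c = 1/(-64*(-1/22) - 5) = 1/(32/11 - 5) = 1/(-23/11) = -11/23 ≈ -0.47826)
w(o) = -23/11 (w(o) = 1/(-11/23) = -23/11)
N(65)/w(60) + 2369 = (-3/65)/(-23/11) + 2369 = -3*1/65*(-11/23) + 2369 = -3/65*(-11/23) + 2369 = 33/1495 + 2369 = 3541688/1495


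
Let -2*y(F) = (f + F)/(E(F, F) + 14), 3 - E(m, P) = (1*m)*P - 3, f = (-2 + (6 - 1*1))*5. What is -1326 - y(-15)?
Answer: -1326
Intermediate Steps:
f = 15 (f = (-2 + (6 - 1))*5 = (-2 + 5)*5 = 3*5 = 15)
E(m, P) = 6 - P*m (E(m, P) = 3 - ((1*m)*P - 3) = 3 - (m*P - 3) = 3 - (P*m - 3) = 3 - (-3 + P*m) = 3 + (3 - P*m) = 6 - P*m)
y(F) = -(15 + F)/(2*(20 - F**2)) (y(F) = -(15 + F)/(2*((6 - F*F) + 14)) = -(15 + F)/(2*((6 - F**2) + 14)) = -(15 + F)/(2*(20 - F**2)))
-1326 - y(-15) = -1326 - (15 - 15)/(2*(-20 + (-15)**2)) = -1326 - 0/(2*(-20 + 225)) = -1326 - 0/(2*205) = -1326 - 1*0 = -1326 + 0 = -1326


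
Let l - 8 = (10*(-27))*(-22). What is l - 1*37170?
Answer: -31222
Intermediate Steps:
l = 5948 (l = 8 + (10*(-27))*(-22) = 8 - 270*(-22) = 8 + 5940 = 5948)
l - 1*37170 = 5948 - 1*37170 = 5948 - 37170 = -31222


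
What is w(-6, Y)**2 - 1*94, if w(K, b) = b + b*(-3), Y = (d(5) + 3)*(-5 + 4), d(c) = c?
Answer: 162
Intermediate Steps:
Y = -8 (Y = (5 + 3)*(-5 + 4) = 8*(-1) = -8)
w(K, b) = -2*b (w(K, b) = b - 3*b = -2*b)
w(-6, Y)**2 - 1*94 = (-2*(-8))**2 - 1*94 = 16**2 - 94 = 256 - 94 = 162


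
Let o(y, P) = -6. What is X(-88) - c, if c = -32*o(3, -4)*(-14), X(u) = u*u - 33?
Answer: 10399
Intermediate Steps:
X(u) = -33 + u² (X(u) = u² - 33 = -33 + u²)
c = -2688 (c = -32*(-6)*(-14) = 192*(-14) = -2688)
X(-88) - c = (-33 + (-88)²) - 1*(-2688) = (-33 + 7744) + 2688 = 7711 + 2688 = 10399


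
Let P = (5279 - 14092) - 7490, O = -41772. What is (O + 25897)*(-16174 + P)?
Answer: 515572375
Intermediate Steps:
P = -16303 (P = -8813 - 7490 = -16303)
(O + 25897)*(-16174 + P) = (-41772 + 25897)*(-16174 - 16303) = -15875*(-32477) = 515572375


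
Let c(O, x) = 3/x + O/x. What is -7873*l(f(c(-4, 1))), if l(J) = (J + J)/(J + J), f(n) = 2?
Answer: -7873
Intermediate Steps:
l(J) = 1 (l(J) = (2*J)/((2*J)) = (2*J)*(1/(2*J)) = 1)
-7873*l(f(c(-4, 1))) = -7873*1 = -7873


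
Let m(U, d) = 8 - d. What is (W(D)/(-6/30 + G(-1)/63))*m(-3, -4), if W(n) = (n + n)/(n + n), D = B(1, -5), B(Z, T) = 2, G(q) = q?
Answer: -945/17 ≈ -55.588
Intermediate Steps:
D = 2
W(n) = 1 (W(n) = (2*n)/((2*n)) = (2*n)*(1/(2*n)) = 1)
(W(D)/(-6/30 + G(-1)/63))*m(-3, -4) = (1/(-6/30 - 1/63))*(8 - 1*(-4)) = (1/(-6*1/30 - 1*1/63))*(8 + 4) = (1/(-⅕ - 1/63))*12 = (1/(-68/315))*12 = (1*(-315/68))*12 = -315/68*12 = -945/17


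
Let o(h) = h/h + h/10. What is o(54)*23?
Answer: 736/5 ≈ 147.20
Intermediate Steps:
o(h) = 1 + h/10 (o(h) = 1 + h*(⅒) = 1 + h/10)
o(54)*23 = (1 + (⅒)*54)*23 = (1 + 27/5)*23 = (32/5)*23 = 736/5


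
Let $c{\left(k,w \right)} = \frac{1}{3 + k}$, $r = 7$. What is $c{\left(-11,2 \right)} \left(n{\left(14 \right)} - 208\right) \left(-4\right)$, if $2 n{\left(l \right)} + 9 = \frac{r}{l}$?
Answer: $- \frac{849}{8} \approx -106.13$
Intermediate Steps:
$n{\left(l \right)} = - \frac{9}{2} + \frac{7}{2 l}$ ($n{\left(l \right)} = - \frac{9}{2} + \frac{7 \frac{1}{l}}{2} = - \frac{9}{2} + \frac{7}{2 l}$)
$c{\left(-11,2 \right)} \left(n{\left(14 \right)} - 208\right) \left(-4\right) = \frac{\frac{7 - 126}{2 \cdot 14} - 208}{3 - 11} \left(-4\right) = \frac{\frac{1}{2} \cdot \frac{1}{14} \left(7 - 126\right) - 208}{-8} \left(-4\right) = - \frac{\frac{1}{2} \cdot \frac{1}{14} \left(-119\right) - 208}{8} \left(-4\right) = - \frac{- \frac{17}{4} - 208}{8} \left(-4\right) = \left(- \frac{1}{8}\right) \left(- \frac{849}{4}\right) \left(-4\right) = \frac{849}{32} \left(-4\right) = - \frac{849}{8}$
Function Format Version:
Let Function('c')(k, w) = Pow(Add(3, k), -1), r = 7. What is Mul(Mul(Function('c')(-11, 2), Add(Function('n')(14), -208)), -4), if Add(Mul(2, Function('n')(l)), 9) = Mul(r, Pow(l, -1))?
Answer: Rational(-849, 8) ≈ -106.13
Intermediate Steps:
Function('n')(l) = Add(Rational(-9, 2), Mul(Rational(7, 2), Pow(l, -1))) (Function('n')(l) = Add(Rational(-9, 2), Mul(Rational(1, 2), Mul(7, Pow(l, -1)))) = Add(Rational(-9, 2), Mul(Rational(7, 2), Pow(l, -1))))
Mul(Mul(Function('c')(-11, 2), Add(Function('n')(14), -208)), -4) = Mul(Mul(Pow(Add(3, -11), -1), Add(Mul(Rational(1, 2), Pow(14, -1), Add(7, Mul(-9, 14))), -208)), -4) = Mul(Mul(Pow(-8, -1), Add(Mul(Rational(1, 2), Rational(1, 14), Add(7, -126)), -208)), -4) = Mul(Mul(Rational(-1, 8), Add(Mul(Rational(1, 2), Rational(1, 14), -119), -208)), -4) = Mul(Mul(Rational(-1, 8), Add(Rational(-17, 4), -208)), -4) = Mul(Mul(Rational(-1, 8), Rational(-849, 4)), -4) = Mul(Rational(849, 32), -4) = Rational(-849, 8)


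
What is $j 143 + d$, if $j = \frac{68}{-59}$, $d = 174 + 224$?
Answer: $\frac{13758}{59} \approx 233.19$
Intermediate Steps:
$d = 398$
$j = - \frac{68}{59}$ ($j = 68 \left(- \frac{1}{59}\right) = - \frac{68}{59} \approx -1.1525$)
$j 143 + d = \left(- \frac{68}{59}\right) 143 + 398 = - \frac{9724}{59} + 398 = \frac{13758}{59}$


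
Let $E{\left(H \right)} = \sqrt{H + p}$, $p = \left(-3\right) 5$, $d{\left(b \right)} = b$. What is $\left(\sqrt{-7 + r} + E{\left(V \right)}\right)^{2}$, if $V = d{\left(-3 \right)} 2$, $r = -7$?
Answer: $-35 - 14 \sqrt{6} \approx -69.293$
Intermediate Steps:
$p = -15$
$V = -6$ ($V = \left(-3\right) 2 = -6$)
$E{\left(H \right)} = \sqrt{-15 + H}$ ($E{\left(H \right)} = \sqrt{H - 15} = \sqrt{-15 + H}$)
$\left(\sqrt{-7 + r} + E{\left(V \right)}\right)^{2} = \left(\sqrt{-7 - 7} + \sqrt{-15 - 6}\right)^{2} = \left(\sqrt{-14} + \sqrt{-21}\right)^{2} = \left(i \sqrt{14} + i \sqrt{21}\right)^{2}$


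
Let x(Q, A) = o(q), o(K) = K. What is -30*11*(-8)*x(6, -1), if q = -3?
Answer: -7920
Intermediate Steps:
x(Q, A) = -3
-30*11*(-8)*x(6, -1) = -30*11*(-8)*(-3) = -(-2640)*(-3) = -30*264 = -7920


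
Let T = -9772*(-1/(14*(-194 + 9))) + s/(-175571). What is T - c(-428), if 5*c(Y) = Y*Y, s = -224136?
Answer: -108187964706/2952785 ≈ -36639.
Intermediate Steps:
c(Y) = Y**2/5 (c(Y) = (Y*Y)/5 = Y**2/5)
T = -7371218/2952785 (T = -9772*(-1/(14*(-194 + 9))) - 224136/(-175571) = -9772/((-185*(-14))) - 224136*(-1/175571) = -9772/2590 + 20376/15961 = -9772*1/2590 + 20376/15961 = -698/185 + 20376/15961 = -7371218/2952785 ≈ -2.4964)
T - c(-428) = -7371218/2952785 - (-428)**2/5 = -7371218/2952785 - 183184/5 = -108187964706/2952785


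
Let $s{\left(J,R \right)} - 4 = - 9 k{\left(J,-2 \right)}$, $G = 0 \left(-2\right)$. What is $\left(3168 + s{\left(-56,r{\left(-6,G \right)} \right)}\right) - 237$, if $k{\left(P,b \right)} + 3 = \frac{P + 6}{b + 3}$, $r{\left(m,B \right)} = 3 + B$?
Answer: $3412$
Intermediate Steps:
$G = 0$
$k{\left(P,b \right)} = -3 + \frac{6 + P}{3 + b}$ ($k{\left(P,b \right)} = -3 + \frac{P + 6}{b + 3} = -3 + \frac{6 + P}{3 + b}$)
$s{\left(J,R \right)} = -23 - 9 J$ ($s{\left(J,R \right)} = 4 - 9 \frac{-3 + J - -6}{3 - 2} = 4 - 9 \frac{-3 + J + 6}{1} = 4 - 9 \cdot 1 \left(3 + J\right) = 4 - 9 \left(3 + J\right) = 4 - \left(27 + 9 J\right) = -23 - 9 J$)
$\left(3168 + s{\left(-56,r{\left(-6,G \right)} \right)}\right) - 237 = \left(3168 - -481\right) - 237 = \left(3168 + \left(-23 + 504\right)\right) - 237 = \left(3168 + 481\right) - 237 = 3649 - 237 = 3412$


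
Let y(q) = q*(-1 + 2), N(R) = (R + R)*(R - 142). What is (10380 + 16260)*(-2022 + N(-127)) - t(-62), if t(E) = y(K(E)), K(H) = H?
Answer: 1766338622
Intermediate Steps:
N(R) = 2*R*(-142 + R) (N(R) = (2*R)*(-142 + R) = 2*R*(-142 + R))
y(q) = q (y(q) = q*1 = q)
t(E) = E
(10380 + 16260)*(-2022 + N(-127)) - t(-62) = (10380 + 16260)*(-2022 + 2*(-127)*(-142 - 127)) - 1*(-62) = 26640*(-2022 + 2*(-127)*(-269)) + 62 = 26640*(-2022 + 68326) + 62 = 26640*66304 + 62 = 1766338560 + 62 = 1766338622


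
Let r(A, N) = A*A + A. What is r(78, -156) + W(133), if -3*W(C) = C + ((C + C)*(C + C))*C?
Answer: -9392195/3 ≈ -3.1307e+6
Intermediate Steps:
r(A, N) = A + A² (r(A, N) = A² + A = A + A²)
W(C) = -4*C³/3 - C/3 (W(C) = -(C + ((C + C)*(C + C))*C)/3 = -(C + ((2*C)*(2*C))*C)/3 = -(C + (4*C²)*C)/3 = -(C + 4*C³)/3 = -4*C³/3 - C/3)
r(78, -156) + W(133) = 78*(1 + 78) - ⅓*133*(1 + 4*133²) = 78*79 - ⅓*133*(1 + 4*17689) = 6162 - ⅓*133*(1 + 70756) = 6162 - ⅓*133*70757 = 6162 - 9410681/3 = -9392195/3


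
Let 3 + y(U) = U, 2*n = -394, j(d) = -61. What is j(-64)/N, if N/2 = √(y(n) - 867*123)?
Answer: 61*I*√106841/213682 ≈ 0.093311*I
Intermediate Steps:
n = -197 (n = (½)*(-394) = -197)
y(U) = -3 + U
N = 2*I*√106841 (N = 2*√((-3 - 197) - 867*123) = 2*√(-200 - 106641) = 2*√(-106841) = 2*(I*√106841) = 2*I*√106841 ≈ 653.73*I)
j(-64)/N = -61*(-I*√106841/213682) = -(-61)*I*√106841/213682 = 61*I*√106841/213682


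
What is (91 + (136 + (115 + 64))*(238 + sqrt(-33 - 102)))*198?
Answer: 14862078 + 187110*I*sqrt(15) ≈ 1.4862e+7 + 7.2467e+5*I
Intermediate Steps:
(91 + (136 + (115 + 64))*(238 + sqrt(-33 - 102)))*198 = (91 + (136 + 179)*(238 + sqrt(-135)))*198 = (91 + 315*(238 + 3*I*sqrt(15)))*198 = (91 + (74970 + 945*I*sqrt(15)))*198 = (75061 + 945*I*sqrt(15))*198 = 14862078 + 187110*I*sqrt(15)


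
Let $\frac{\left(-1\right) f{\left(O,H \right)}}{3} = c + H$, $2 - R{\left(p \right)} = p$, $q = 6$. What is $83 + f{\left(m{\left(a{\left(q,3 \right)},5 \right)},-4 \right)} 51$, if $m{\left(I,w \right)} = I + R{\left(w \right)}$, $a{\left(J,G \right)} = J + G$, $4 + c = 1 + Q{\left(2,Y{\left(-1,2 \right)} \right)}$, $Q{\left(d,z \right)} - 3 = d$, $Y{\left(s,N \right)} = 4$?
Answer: $389$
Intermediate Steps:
$Q{\left(d,z \right)} = 3 + d$
$c = 2$ ($c = -4 + \left(1 + \left(3 + 2\right)\right) = -4 + \left(1 + 5\right) = -4 + 6 = 2$)
$a{\left(J,G \right)} = G + J$
$R{\left(p \right)} = 2 - p$
$m{\left(I,w \right)} = 2 + I - w$ ($m{\left(I,w \right)} = I - \left(-2 + w\right) = 2 + I - w$)
$f{\left(O,H \right)} = -6 - 3 H$ ($f{\left(O,H \right)} = - 3 \left(2 + H\right) = -6 - 3 H$)
$83 + f{\left(m{\left(a{\left(q,3 \right)},5 \right)},-4 \right)} 51 = 83 + \left(-6 - -12\right) 51 = 83 + \left(-6 + 12\right) 51 = 83 + 6 \cdot 51 = 83 + 306 = 389$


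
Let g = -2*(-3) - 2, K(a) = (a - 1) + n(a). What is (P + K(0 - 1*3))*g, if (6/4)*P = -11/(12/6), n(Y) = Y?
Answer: -128/3 ≈ -42.667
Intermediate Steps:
K(a) = -1 + 2*a (K(a) = (a - 1) + a = (-1 + a) + a = -1 + 2*a)
P = -11/3 (P = 2*(-11/(12/6))/3 = 2*(-11/(12*(1/6)))/3 = 2*(-11/2)/3 = 2*(-11*1/2)/3 = (2/3)*(-11/2) = -11/3 ≈ -3.6667)
g = 4 (g = 6 - 2 = 4)
(P + K(0 - 1*3))*g = (-11/3 + (-1 + 2*(0 - 1*3)))*4 = (-11/3 + (-1 + 2*(0 - 3)))*4 = (-11/3 + (-1 + 2*(-3)))*4 = (-11/3 + (-1 - 6))*4 = (-11/3 - 7)*4 = -32/3*4 = -128/3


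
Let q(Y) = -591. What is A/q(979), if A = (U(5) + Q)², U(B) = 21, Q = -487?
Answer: -217156/591 ≈ -367.44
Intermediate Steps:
A = 217156 (A = (21 - 487)² = (-466)² = 217156)
A/q(979) = 217156/(-591) = 217156*(-1/591) = -217156/591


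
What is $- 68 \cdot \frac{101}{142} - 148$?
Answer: $- \frac{13942}{71} \approx -196.37$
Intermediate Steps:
$- 68 \cdot \frac{101}{142} - 148 = - 68 \cdot 101 \cdot \frac{1}{142} - 148 = \left(-68\right) \frac{101}{142} - 148 = - \frac{3434}{71} - 148 = - \frac{13942}{71}$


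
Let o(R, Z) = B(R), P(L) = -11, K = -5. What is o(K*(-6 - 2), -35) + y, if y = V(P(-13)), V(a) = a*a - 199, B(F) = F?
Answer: -38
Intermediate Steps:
o(R, Z) = R
V(a) = -199 + a² (V(a) = a² - 199 = -199 + a²)
y = -78 (y = -199 + (-11)² = -199 + 121 = -78)
o(K*(-6 - 2), -35) + y = -5*(-6 - 2) - 78 = -5*(-8) - 78 = 40 - 78 = -38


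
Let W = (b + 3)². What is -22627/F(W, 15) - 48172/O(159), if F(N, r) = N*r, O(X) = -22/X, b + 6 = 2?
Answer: 57196213/165 ≈ 3.4664e+5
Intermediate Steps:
b = -4 (b = -6 + 2 = -4)
W = 1 (W = (-4 + 3)² = (-1)² = 1)
-22627/F(W, 15) - 48172/O(159) = -22627/(1*15) - 48172/((-22/159)) = -22627/15 - 48172/((-22*1/159)) = -22627*1/15 - 48172/(-22/159) = -22627/15 - 48172*(-159/22) = -22627/15 + 3829674/11 = 57196213/165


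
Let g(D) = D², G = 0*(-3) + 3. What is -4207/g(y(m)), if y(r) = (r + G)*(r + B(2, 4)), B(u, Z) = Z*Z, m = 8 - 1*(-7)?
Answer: -4207/311364 ≈ -0.013512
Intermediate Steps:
G = 3 (G = 0 + 3 = 3)
m = 15 (m = 8 + 7 = 15)
B(u, Z) = Z²
y(r) = (3 + r)*(16 + r) (y(r) = (r + 3)*(r + 4²) = (3 + r)*(r + 16) = (3 + r)*(16 + r))
-4207/g(y(m)) = -4207/(48 + 15² + 19*15)² = -4207/(48 + 225 + 285)² = -4207/(558²) = -4207/311364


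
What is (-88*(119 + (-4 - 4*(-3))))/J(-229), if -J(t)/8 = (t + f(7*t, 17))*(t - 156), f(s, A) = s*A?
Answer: 127/961800 ≈ 0.00013204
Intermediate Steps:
f(s, A) = A*s
J(t) = -960*t*(-156 + t) (J(t) = -8*(t + 17*(7*t))*(t - 156) = -8*(t + 119*t)*(-156 + t) = -8*120*t*(-156 + t) = -960*t*(-156 + t))
(-88*(119 + (-4 - 4*(-3))))/J(-229) = (-88*(119 + (-4 - 4*(-3))))/((960*(-229)*(156 - 1*(-229)))) = (-88*(119 + (-4 + 12)))/((960*(-229)*(156 + 229))) = (-88*(119 + 8))/((960*(-229)*385)) = -88*127/(-84638400) = -11176*(-1/84638400) = 127/961800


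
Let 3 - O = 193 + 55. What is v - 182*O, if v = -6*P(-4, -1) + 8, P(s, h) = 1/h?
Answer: 44604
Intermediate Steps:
v = 14 (v = -6/(-1) + 8 = -6*(-1) + 8 = 6 + 8 = 14)
O = -245 (O = 3 - (193 + 55) = 3 - 1*248 = 3 - 248 = -245)
v - 182*O = 14 - 182*(-245) = 14 + 44590 = 44604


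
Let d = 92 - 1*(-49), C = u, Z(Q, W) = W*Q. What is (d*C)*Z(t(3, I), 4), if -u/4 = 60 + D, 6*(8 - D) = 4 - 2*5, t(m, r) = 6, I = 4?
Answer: -933984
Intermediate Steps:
D = 9 (D = 8 - (4 - 2*5)/6 = 8 - (4 - 10)/6 = 8 - 1/6*(-6) = 8 + 1 = 9)
Z(Q, W) = Q*W
u = -276 (u = -4*(60 + 9) = -4*69 = -276)
C = -276
d = 141 (d = 92 + 49 = 141)
(d*C)*Z(t(3, I), 4) = (141*(-276))*(6*4) = -38916*24 = -933984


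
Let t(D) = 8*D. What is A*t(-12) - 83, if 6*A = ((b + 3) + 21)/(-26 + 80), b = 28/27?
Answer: -65915/729 ≈ -90.418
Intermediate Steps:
b = 28/27 (b = 28*(1/27) = 28/27 ≈ 1.0370)
A = 169/2187 (A = (((28/27 + 3) + 21)/(-26 + 80))/6 = ((109/27 + 21)/54)/6 = ((676/27)*(1/54))/6 = (⅙)*(338/729) = 169/2187 ≈ 0.077275)
A*t(-12) - 83 = 169*(8*(-12))/2187 - 83 = (169/2187)*(-96) - 83 = -5408/729 - 83 = -65915/729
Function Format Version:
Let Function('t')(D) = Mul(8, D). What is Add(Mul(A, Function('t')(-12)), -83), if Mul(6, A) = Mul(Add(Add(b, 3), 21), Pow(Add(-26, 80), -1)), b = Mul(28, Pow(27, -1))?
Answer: Rational(-65915, 729) ≈ -90.418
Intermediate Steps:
b = Rational(28, 27) (b = Mul(28, Rational(1, 27)) = Rational(28, 27) ≈ 1.0370)
A = Rational(169, 2187) (A = Mul(Rational(1, 6), Mul(Add(Add(Rational(28, 27), 3), 21), Pow(Add(-26, 80), -1))) = Mul(Rational(1, 6), Mul(Add(Rational(109, 27), 21), Pow(54, -1))) = Mul(Rational(1, 6), Mul(Rational(676, 27), Rational(1, 54))) = Mul(Rational(1, 6), Rational(338, 729)) = Rational(169, 2187) ≈ 0.077275)
Add(Mul(A, Function('t')(-12)), -83) = Add(Mul(Rational(169, 2187), Mul(8, -12)), -83) = Add(Mul(Rational(169, 2187), -96), -83) = Add(Rational(-5408, 729), -83) = Rational(-65915, 729)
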